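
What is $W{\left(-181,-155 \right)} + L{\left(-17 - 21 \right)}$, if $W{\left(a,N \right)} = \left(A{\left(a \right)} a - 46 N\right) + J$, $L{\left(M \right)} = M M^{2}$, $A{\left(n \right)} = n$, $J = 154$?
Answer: $-14827$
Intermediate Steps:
$L{\left(M \right)} = M^{3}$
$W{\left(a,N \right)} = 154 + a^{2} - 46 N$ ($W{\left(a,N \right)} = \left(a a - 46 N\right) + 154 = \left(a^{2} - 46 N\right) + 154 = 154 + a^{2} - 46 N$)
$W{\left(-181,-155 \right)} + L{\left(-17 - 21 \right)} = \left(154 + \left(-181\right)^{2} - -7130\right) + \left(-17 - 21\right)^{3} = \left(154 + 32761 + 7130\right) + \left(-38\right)^{3} = 40045 - 54872 = -14827$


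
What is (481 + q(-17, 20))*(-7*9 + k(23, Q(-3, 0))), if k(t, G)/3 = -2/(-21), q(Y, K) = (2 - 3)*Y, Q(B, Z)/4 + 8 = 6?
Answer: -218622/7 ≈ -31232.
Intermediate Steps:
Q(B, Z) = -8 (Q(B, Z) = -32 + 4*6 = -32 + 24 = -8)
q(Y, K) = -Y
k(t, G) = 2/7 (k(t, G) = 3*(-2/(-21)) = 3*(-2*(-1/21)) = 3*(2/21) = 2/7)
(481 + q(-17, 20))*(-7*9 + k(23, Q(-3, 0))) = (481 - 1*(-17))*(-7*9 + 2/7) = (481 + 17)*(-63 + 2/7) = 498*(-439/7) = -218622/7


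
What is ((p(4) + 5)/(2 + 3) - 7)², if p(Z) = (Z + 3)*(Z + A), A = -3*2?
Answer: 1936/25 ≈ 77.440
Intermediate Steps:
A = -6
p(Z) = (-6 + Z)*(3 + Z) (p(Z) = (Z + 3)*(Z - 6) = (3 + Z)*(-6 + Z) = (-6 + Z)*(3 + Z))
((p(4) + 5)/(2 + 3) - 7)² = (((-18 + 4² - 3*4) + 5)/(2 + 3) - 7)² = (((-18 + 16 - 12) + 5)/5 - 7)² = ((-14 + 5)*(⅕) - 7)² = (-9*⅕ - 7)² = (-9/5 - 7)² = (-44/5)² = 1936/25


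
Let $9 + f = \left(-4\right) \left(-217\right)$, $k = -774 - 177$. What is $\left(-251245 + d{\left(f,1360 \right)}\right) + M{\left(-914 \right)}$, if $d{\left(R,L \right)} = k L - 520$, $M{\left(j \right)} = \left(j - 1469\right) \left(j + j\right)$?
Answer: $2810999$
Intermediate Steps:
$k = -951$
$M{\left(j \right)} = 2 j \left(-1469 + j\right)$ ($M{\left(j \right)} = \left(-1469 + j\right) 2 j = 2 j \left(-1469 + j\right)$)
$f = 859$ ($f = -9 - -868 = -9 + 868 = 859$)
$d{\left(R,L \right)} = -520 - 951 L$ ($d{\left(R,L \right)} = - 951 L - 520 = -520 - 951 L$)
$\left(-251245 + d{\left(f,1360 \right)}\right) + M{\left(-914 \right)} = \left(-251245 - 1293880\right) + 2 \left(-914\right) \left(-1469 - 914\right) = \left(-251245 - 1293880\right) + 2 \left(-914\right) \left(-2383\right) = \left(-251245 - 1293880\right) + 4356124 = -1545125 + 4356124 = 2810999$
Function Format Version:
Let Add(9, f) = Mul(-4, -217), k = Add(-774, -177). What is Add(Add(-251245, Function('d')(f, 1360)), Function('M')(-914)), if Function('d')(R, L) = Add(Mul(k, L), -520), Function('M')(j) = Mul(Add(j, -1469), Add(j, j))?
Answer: 2810999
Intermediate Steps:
k = -951
Function('M')(j) = Mul(2, j, Add(-1469, j)) (Function('M')(j) = Mul(Add(-1469, j), Mul(2, j)) = Mul(2, j, Add(-1469, j)))
f = 859 (f = Add(-9, Mul(-4, -217)) = Add(-9, 868) = 859)
Function('d')(R, L) = Add(-520, Mul(-951, L)) (Function('d')(R, L) = Add(Mul(-951, L), -520) = Add(-520, Mul(-951, L)))
Add(Add(-251245, Function('d')(f, 1360)), Function('M')(-914)) = Add(Add(-251245, Add(-520, Mul(-951, 1360))), Mul(2, -914, Add(-1469, -914))) = Add(Add(-251245, Add(-520, -1293360)), Mul(2, -914, -2383)) = Add(Add(-251245, -1293880), 4356124) = Add(-1545125, 4356124) = 2810999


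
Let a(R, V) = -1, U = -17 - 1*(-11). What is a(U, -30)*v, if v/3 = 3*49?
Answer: -441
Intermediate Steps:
U = -6 (U = -17 + 11 = -6)
v = 441 (v = 3*(3*49) = 3*147 = 441)
a(U, -30)*v = -1*441 = -441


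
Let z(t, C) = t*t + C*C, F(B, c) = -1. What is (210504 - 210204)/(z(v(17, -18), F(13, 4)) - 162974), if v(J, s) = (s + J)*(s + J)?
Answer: -25/13581 ≈ -0.0018408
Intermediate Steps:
v(J, s) = (J + s)**2 (v(J, s) = (J + s)*(J + s) = (J + s)**2)
z(t, C) = C**2 + t**2 (z(t, C) = t**2 + C**2 = C**2 + t**2)
(210504 - 210204)/(z(v(17, -18), F(13, 4)) - 162974) = (210504 - 210204)/(((-1)**2 + ((17 - 18)**2)**2) - 162974) = 300/((1 + ((-1)**2)**2) - 162974) = 300/((1 + 1**2) - 162974) = 300/((1 + 1) - 162974) = 300/(2 - 162974) = 300/(-162972) = 300*(-1/162972) = -25/13581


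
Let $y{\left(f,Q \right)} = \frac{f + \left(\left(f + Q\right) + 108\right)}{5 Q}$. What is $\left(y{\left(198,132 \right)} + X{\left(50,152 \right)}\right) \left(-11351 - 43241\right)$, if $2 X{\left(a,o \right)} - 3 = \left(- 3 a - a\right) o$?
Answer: $\frac{45631514784}{55} \approx 8.2966 \cdot 10^{8}$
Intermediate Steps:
$X{\left(a,o \right)} = \frac{3}{2} - 2 a o$ ($X{\left(a,o \right)} = \frac{3}{2} + \frac{\left(- 3 a - a\right) o}{2} = \frac{3}{2} + \frac{- 4 a o}{2} = \frac{3}{2} + \frac{\left(-4\right) a o}{2} = \frac{3}{2} - 2 a o$)
$y{\left(f,Q \right)} = \frac{108 + Q + 2 f}{5 Q}$ ($y{\left(f,Q \right)} = \left(f + \left(\left(Q + f\right) + 108\right)\right) \frac{1}{5 Q} = \left(f + \left(108 + Q + f\right)\right) \frac{1}{5 Q} = \left(108 + Q + 2 f\right) \frac{1}{5 Q} = \frac{108 + Q + 2 f}{5 Q}$)
$\left(y{\left(198,132 \right)} + X{\left(50,152 \right)}\right) \left(-11351 - 43241\right) = \left(\frac{108 + 132 + 2 \cdot 198}{5 \cdot 132} + \left(\frac{3}{2} - 100 \cdot 152\right)\right) \left(-11351 - 43241\right) = \left(\frac{1}{5} \cdot \frac{1}{132} \left(108 + 132 + 396\right) + \left(\frac{3}{2} - 15200\right)\right) \left(-54592\right) = \left(\frac{1}{5} \cdot \frac{1}{132} \cdot 636 - \frac{30397}{2}\right) \left(-54592\right) = \left(\frac{53}{55} - \frac{30397}{2}\right) \left(-54592\right) = \left(- \frac{1671729}{110}\right) \left(-54592\right) = \frac{45631514784}{55}$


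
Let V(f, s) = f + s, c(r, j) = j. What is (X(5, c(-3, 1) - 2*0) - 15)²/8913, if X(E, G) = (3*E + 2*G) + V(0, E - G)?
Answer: 12/2971 ≈ 0.0040390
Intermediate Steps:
X(E, G) = G + 4*E (X(E, G) = (3*E + 2*G) + (0 + (E - G)) = (2*G + 3*E) + (E - G) = G + 4*E)
(X(5, c(-3, 1) - 2*0) - 15)²/8913 = (((1 - 2*0) + 4*5) - 15)²/8913 = (((1 + 0) + 20) - 15)²*(1/8913) = ((1 + 20) - 15)²*(1/8913) = (21 - 15)²*(1/8913) = 6²*(1/8913) = 36*(1/8913) = 12/2971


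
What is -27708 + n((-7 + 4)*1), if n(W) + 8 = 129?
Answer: -27587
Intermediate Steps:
n(W) = 121 (n(W) = -8 + 129 = 121)
-27708 + n((-7 + 4)*1) = -27708 + 121 = -27587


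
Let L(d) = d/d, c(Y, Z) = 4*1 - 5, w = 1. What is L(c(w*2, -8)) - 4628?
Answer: -4627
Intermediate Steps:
c(Y, Z) = -1 (c(Y, Z) = 4 - 5 = -1)
L(d) = 1
L(c(w*2, -8)) - 4628 = 1 - 4628 = -4627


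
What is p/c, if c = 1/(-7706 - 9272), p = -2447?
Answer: 41545166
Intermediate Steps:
c = -1/16978 (c = 1/(-16978) = -1/16978 ≈ -5.8900e-5)
p/c = -2447/(-1/16978) = -2447*(-16978) = 41545166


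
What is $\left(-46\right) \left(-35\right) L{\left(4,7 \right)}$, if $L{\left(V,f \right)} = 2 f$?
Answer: $22540$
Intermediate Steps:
$\left(-46\right) \left(-35\right) L{\left(4,7 \right)} = \left(-46\right) \left(-35\right) 2 \cdot 7 = 1610 \cdot 14 = 22540$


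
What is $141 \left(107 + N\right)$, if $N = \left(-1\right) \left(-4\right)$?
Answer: $15651$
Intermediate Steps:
$N = 4$
$141 \left(107 + N\right) = 141 \left(107 + 4\right) = 141 \cdot 111 = 15651$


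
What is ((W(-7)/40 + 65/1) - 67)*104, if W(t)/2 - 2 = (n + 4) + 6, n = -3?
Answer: -806/5 ≈ -161.20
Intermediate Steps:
W(t) = 18 (W(t) = 4 + 2*((-3 + 4) + 6) = 4 + 2*(1 + 6) = 4 + 2*7 = 4 + 14 = 18)
((W(-7)/40 + 65/1) - 67)*104 = ((18/40 + 65/1) - 67)*104 = ((18*(1/40) + 65*1) - 67)*104 = ((9/20 + 65) - 67)*104 = (1309/20 - 67)*104 = -31/20*104 = -806/5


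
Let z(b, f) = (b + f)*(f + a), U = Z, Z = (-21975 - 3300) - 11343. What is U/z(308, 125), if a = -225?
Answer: 18309/21650 ≈ 0.84568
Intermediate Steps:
Z = -36618 (Z = -25275 - 11343 = -36618)
U = -36618
z(b, f) = (-225 + f)*(b + f) (z(b, f) = (b + f)*(f - 225) = (b + f)*(-225 + f) = (-225 + f)*(b + f))
U/z(308, 125) = -36618/(125**2 - 225*308 - 225*125 + 308*125) = -36618/(15625 - 69300 - 28125 + 38500) = -36618/(-43300) = -36618*(-1/43300) = 18309/21650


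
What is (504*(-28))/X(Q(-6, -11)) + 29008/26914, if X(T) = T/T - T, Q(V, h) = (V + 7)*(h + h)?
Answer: -189571592/309511 ≈ -612.49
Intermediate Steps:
Q(V, h) = 2*h*(7 + V) (Q(V, h) = (7 + V)*(2*h) = 2*h*(7 + V))
X(T) = 1 - T
(504*(-28))/X(Q(-6, -11)) + 29008/26914 = (504*(-28))/(1 - 2*(-11)*(7 - 6)) + 29008/26914 = -14112/(1 - 2*(-11)) + 29008*(1/26914) = -14112/(1 - 1*(-22)) + 14504/13457 = -14112/(1 + 22) + 14504/13457 = -14112/23 + 14504/13457 = -189571592/309511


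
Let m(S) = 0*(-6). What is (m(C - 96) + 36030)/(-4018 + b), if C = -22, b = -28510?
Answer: -18015/16264 ≈ -1.1077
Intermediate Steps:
m(S) = 0
(m(C - 96) + 36030)/(-4018 + b) = (0 + 36030)/(-4018 - 28510) = 36030/(-32528) = 36030*(-1/32528) = -18015/16264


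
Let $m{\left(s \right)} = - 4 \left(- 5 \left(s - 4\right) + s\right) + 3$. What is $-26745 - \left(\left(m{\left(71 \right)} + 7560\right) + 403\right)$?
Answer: $-35767$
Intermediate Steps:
$m{\left(s \right)} = -77 + 16 s$ ($m{\left(s \right)} = - 4 \left(- 5 \left(s - 4\right) + s\right) + 3 = - 4 \left(- 5 \left(-4 + s\right) + s\right) + 3 = - 4 \left(\left(20 - 5 s\right) + s\right) + 3 = - 4 \left(20 - 4 s\right) + 3 = \left(-80 + 16 s\right) + 3 = -77 + 16 s$)
$-26745 - \left(\left(m{\left(71 \right)} + 7560\right) + 403\right) = -26745 - \left(\left(\left(-77 + 16 \cdot 71\right) + 7560\right) + 403\right) = -26745 - \left(\left(\left(-77 + 1136\right) + 7560\right) + 403\right) = -26745 - \left(\left(1059 + 7560\right) + 403\right) = -26745 - \left(8619 + 403\right) = -26745 - 9022 = -35767$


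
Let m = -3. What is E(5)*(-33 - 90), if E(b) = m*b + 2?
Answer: 1599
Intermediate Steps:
E(b) = 2 - 3*b (E(b) = -3*b + 2 = 2 - 3*b)
E(5)*(-33 - 90) = (2 - 3*5)*(-33 - 90) = (2 - 15)*(-123) = -13*(-123) = 1599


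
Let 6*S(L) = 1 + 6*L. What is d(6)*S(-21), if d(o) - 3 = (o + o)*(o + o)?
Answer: -6125/2 ≈ -3062.5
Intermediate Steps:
S(L) = ⅙ + L (S(L) = (1 + 6*L)/6 = ⅙ + L)
d(o) = 3 + 4*o² (d(o) = 3 + (o + o)*(o + o) = 3 + (2*o)*(2*o) = 3 + 4*o²)
d(6)*S(-21) = (3 + 4*6²)*(⅙ - 21) = (3 + 4*36)*(-125/6) = (3 + 144)*(-125/6) = 147*(-125/6) = -6125/2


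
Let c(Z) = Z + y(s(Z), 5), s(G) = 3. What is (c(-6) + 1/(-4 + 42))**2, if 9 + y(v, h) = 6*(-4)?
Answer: 2193361/1444 ≈ 1518.9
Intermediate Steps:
y(v, h) = -33 (y(v, h) = -9 + 6*(-4) = -9 - 24 = -33)
c(Z) = -33 + Z (c(Z) = Z - 33 = -33 + Z)
(c(-6) + 1/(-4 + 42))**2 = ((-33 - 6) + 1/(-4 + 42))**2 = (-39 + 1/38)**2 = (-1481/38)**2 = 2193361/1444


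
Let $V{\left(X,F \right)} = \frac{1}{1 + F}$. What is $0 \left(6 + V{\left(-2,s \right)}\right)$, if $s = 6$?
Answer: $0$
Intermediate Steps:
$0 \left(6 + V{\left(-2,s \right)}\right) = 0 \left(6 + \frac{1}{1 + 6}\right) = 0 \left(6 + \frac{1}{7}\right) = 0 \cdot \frac{43}{7} = 0$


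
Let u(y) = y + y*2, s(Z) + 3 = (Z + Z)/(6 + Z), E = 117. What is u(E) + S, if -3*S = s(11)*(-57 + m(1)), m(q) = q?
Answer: 16277/51 ≈ 319.16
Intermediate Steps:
s(Z) = -3 + 2*Z/(6 + Z) (s(Z) = -3 + (Z + Z)/(6 + Z) = -3 + (2*Z)/(6 + Z) = -3 + 2*Z/(6 + Z))
S = -1624/51 (S = -(-18 - 1*11)/(6 + 11)*(-57 + 1)/3 = -(-18 - 11)/17*(-56)/3 = -(1/17)*(-29)*(-56)/3 = -(-29)*(-56)/51 = -⅓*1624/17 = -1624/51 ≈ -31.843)
u(y) = 3*y (u(y) = y + 2*y = 3*y)
u(E) + S = 3*117 - 1624/51 = 351 - 1624/51 = 16277/51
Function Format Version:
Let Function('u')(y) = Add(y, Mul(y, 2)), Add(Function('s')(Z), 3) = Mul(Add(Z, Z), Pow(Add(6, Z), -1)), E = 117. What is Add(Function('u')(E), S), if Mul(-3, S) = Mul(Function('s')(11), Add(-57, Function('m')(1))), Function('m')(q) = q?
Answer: Rational(16277, 51) ≈ 319.16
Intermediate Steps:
Function('s')(Z) = Add(-3, Mul(2, Z, Pow(Add(6, Z), -1))) (Function('s')(Z) = Add(-3, Mul(Add(Z, Z), Pow(Add(6, Z), -1))) = Add(-3, Mul(Mul(2, Z), Pow(Add(6, Z), -1))) = Add(-3, Mul(2, Z, Pow(Add(6, Z), -1))))
S = Rational(-1624, 51) (S = Mul(Rational(-1, 3), Mul(Mul(Pow(Add(6, 11), -1), Add(-18, Mul(-1, 11))), Add(-57, 1))) = Mul(Rational(-1, 3), Mul(Mul(Pow(17, -1), Add(-18, -11)), -56)) = Mul(Rational(-1, 3), Mul(Mul(Rational(1, 17), -29), -56)) = Mul(Rational(-1, 3), Mul(Rational(-29, 17), -56)) = Mul(Rational(-1, 3), Rational(1624, 17)) = Rational(-1624, 51) ≈ -31.843)
Function('u')(y) = Mul(3, y) (Function('u')(y) = Add(y, Mul(2, y)) = Mul(3, y))
Add(Function('u')(E), S) = Add(Mul(3, 117), Rational(-1624, 51)) = Add(351, Rational(-1624, 51)) = Rational(16277, 51)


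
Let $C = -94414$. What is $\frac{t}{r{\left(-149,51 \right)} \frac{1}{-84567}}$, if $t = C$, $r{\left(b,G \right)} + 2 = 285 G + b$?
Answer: $\frac{3992154369}{7192} \approx 5.5508 \cdot 10^{5}$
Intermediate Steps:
$r{\left(b,G \right)} = -2 + b + 285 G$ ($r{\left(b,G \right)} = -2 + \left(285 G + b\right) = -2 + \left(b + 285 G\right) = -2 + b + 285 G$)
$t = -94414$
$\frac{t}{r{\left(-149,51 \right)} \frac{1}{-84567}} = - \frac{94414}{\left(-2 - 149 + 285 \cdot 51\right) \frac{1}{-84567}} = - \frac{94414}{\left(-2 - 149 + 14535\right) \left(- \frac{1}{84567}\right)} = - \frac{94414}{14384 \left(- \frac{1}{84567}\right)} = - \frac{94414}{- \frac{14384}{84567}} = \left(-94414\right) \left(- \frac{84567}{14384}\right) = \frac{3992154369}{7192}$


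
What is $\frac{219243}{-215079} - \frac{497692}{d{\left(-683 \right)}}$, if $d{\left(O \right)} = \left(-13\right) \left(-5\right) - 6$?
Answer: $- \frac{35685344335}{4229887} \approx -8436.5$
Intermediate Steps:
$d{\left(O \right)} = 59$ ($d{\left(O \right)} = 65 - 6 = 59$)
$\frac{219243}{-215079} - \frac{497692}{d{\left(-683 \right)}} = \frac{219243}{-215079} - \frac{497692}{59} = 219243 \left(- \frac{1}{215079}\right) - \frac{497692}{59} = - \frac{73081}{71693} - \frac{497692}{59} = - \frac{35685344335}{4229887}$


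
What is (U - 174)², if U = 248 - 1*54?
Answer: 400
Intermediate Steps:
U = 194 (U = 248 - 54 = 194)
(U - 174)² = (194 - 174)² = 20² = 400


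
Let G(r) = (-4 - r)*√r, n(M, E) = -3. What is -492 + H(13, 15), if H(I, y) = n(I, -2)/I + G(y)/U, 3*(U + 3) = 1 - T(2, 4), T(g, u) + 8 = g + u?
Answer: -6399/13 + 19*√15/2 ≈ -455.44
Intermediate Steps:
T(g, u) = -8 + g + u (T(g, u) = -8 + (g + u) = -8 + g + u)
U = -2 (U = -3 + (1 - (-8 + 2 + 4))/3 = -3 + (1 - 1*(-2))/3 = -3 + (1 + 2)/3 = -3 + (⅓)*3 = -3 + 1 = -2)
G(r) = √r*(-4 - r)
H(I, y) = -3/I - √y*(-4 - y)/2 (H(I, y) = -3/I + (√y*(-4 - y))/(-2) = -3/I + (√y*(-4 - y))*(-½) = -3/I - √y*(-4 - y)/2)
-492 + H(13, 15) = -492 + (½)*(-6 + 13*√15*(4 + 15))/13 = -492 + (½)*(1/13)*(-6 + 13*√15*19) = -492 + (½)*(1/13)*(-6 + 247*√15) = -492 + (-3/13 + 19*√15/2) = -6399/13 + 19*√15/2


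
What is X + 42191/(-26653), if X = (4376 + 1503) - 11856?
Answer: -159347172/26653 ≈ -5978.6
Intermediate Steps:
X = -5977 (X = 5879 - 11856 = -5977)
X + 42191/(-26653) = -5977 + 42191/(-26653) = -5977 + 42191*(-1/26653) = -5977 - 42191/26653 = -159347172/26653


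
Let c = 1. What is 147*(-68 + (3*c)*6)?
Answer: -7350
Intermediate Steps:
147*(-68 + (3*c)*6) = 147*(-68 + (3*1)*6) = 147*(-68 + 3*6) = 147*(-68 + 18) = 147*(-50) = -7350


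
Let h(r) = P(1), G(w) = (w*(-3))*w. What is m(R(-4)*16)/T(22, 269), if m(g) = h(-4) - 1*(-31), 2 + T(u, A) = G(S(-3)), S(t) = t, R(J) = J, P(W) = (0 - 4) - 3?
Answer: -24/29 ≈ -0.82759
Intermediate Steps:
P(W) = -7 (P(W) = -4 - 3 = -7)
G(w) = -3*w² (G(w) = (-3*w)*w = -3*w²)
h(r) = -7
T(u, A) = -29 (T(u, A) = -2 - 3*(-3)² = -2 - 3*9 = -2 - 27 = -29)
m(g) = 24 (m(g) = -7 - 1*(-31) = -7 + 31 = 24)
m(R(-4)*16)/T(22, 269) = 24/(-29) = 24*(-1/29) = -24/29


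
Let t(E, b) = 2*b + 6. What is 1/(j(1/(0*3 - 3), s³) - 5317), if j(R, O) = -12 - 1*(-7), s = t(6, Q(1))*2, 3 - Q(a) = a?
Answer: -1/5322 ≈ -0.00018790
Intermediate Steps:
Q(a) = 3 - a
t(E, b) = 6 + 2*b
s = 20 (s = (6 + 2*(3 - 1*1))*2 = (6 + 2*(3 - 1))*2 = (6 + 2*2)*2 = (6 + 4)*2 = 10*2 = 20)
j(R, O) = -5 (j(R, O) = -12 + 7 = -5)
1/(j(1/(0*3 - 3), s³) - 5317) = 1/(-5 - 5317) = 1/(-5322) = -1/5322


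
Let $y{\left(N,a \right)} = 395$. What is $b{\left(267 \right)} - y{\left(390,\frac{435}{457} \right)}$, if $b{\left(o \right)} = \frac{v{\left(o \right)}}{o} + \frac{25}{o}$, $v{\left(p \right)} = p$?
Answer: $- \frac{105173}{267} \approx -393.91$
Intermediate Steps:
$b{\left(o \right)} = 1 + \frac{25}{o}$ ($b{\left(o \right)} = \frac{o}{o} + \frac{25}{o} = 1 + \frac{25}{o}$)
$b{\left(267 \right)} - y{\left(390,\frac{435}{457} \right)} = \frac{25 + 267}{267} - 395 = \frac{1}{267} \cdot 292 - 395 = \frac{292}{267} - 395 = - \frac{105173}{267}$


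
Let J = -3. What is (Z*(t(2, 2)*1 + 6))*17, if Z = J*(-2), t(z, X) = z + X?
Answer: 1020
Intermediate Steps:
t(z, X) = X + z
Z = 6 (Z = -3*(-2) = 6)
(Z*(t(2, 2)*1 + 6))*17 = (6*((2 + 2)*1 + 6))*17 = (6*(4*1 + 6))*17 = (6*(4 + 6))*17 = (6*10)*17 = 60*17 = 1020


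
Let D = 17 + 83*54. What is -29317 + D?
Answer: -24818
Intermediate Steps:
D = 4499 (D = 17 + 4482 = 4499)
-29317 + D = -29317 + 4499 = -24818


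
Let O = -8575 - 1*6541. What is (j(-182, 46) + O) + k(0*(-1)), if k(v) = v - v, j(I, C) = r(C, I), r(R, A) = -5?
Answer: -15121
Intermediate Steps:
j(I, C) = -5
k(v) = 0
O = -15116 (O = -8575 - 6541 = -15116)
(j(-182, 46) + O) + k(0*(-1)) = (-5 - 15116) + 0 = -15121 + 0 = -15121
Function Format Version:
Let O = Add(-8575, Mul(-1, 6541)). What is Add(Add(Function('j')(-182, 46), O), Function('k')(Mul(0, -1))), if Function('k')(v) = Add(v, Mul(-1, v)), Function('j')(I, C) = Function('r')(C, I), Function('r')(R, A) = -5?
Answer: -15121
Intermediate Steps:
Function('j')(I, C) = -5
Function('k')(v) = 0
O = -15116 (O = Add(-8575, -6541) = -15116)
Add(Add(Function('j')(-182, 46), O), Function('k')(Mul(0, -1))) = Add(Add(-5, -15116), 0) = Add(-15121, 0) = -15121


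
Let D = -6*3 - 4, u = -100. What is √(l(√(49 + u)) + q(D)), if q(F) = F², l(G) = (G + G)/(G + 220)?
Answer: √2*√((53240 + 243*I*√51)/(220 + I*√51)) ≈ 22.0 + 0.0014739*I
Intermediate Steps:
l(G) = 2*G/(220 + G) (l(G) = (2*G)/(220 + G) = 2*G/(220 + G))
D = -22 (D = -18 - 4 = -22)
√(l(√(49 + u)) + q(D)) = √(2*√(49 - 100)/(220 + √(49 - 100)) + (-22)²) = √(2*√(-51)/(220 + √(-51)) + 484) = √(2*(I*√51)/(220 + I*√51) + 484) = √(2*I*√51/(220 + I*√51) + 484) = √(484 + 2*I*√51/(220 + I*√51))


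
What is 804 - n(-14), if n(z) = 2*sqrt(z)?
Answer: 804 - 2*I*sqrt(14) ≈ 804.0 - 7.4833*I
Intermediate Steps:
804 - n(-14) = 804 - 2*sqrt(-14) = 804 - 2*I*sqrt(14)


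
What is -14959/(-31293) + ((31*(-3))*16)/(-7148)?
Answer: 38372729/55920591 ≈ 0.68620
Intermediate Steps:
-14959/(-31293) + ((31*(-3))*16)/(-7148) = -14959*(-1/31293) - 93*16*(-1/7148) = 14959/31293 - 1488*(-1/7148) = 14959/31293 + 372/1787 = 38372729/55920591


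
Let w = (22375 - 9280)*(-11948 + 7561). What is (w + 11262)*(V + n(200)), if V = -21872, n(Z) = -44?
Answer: 1258778399748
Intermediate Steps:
w = -57447765 (w = 13095*(-4387) = -57447765)
(w + 11262)*(V + n(200)) = (-57447765 + 11262)*(-21872 - 44) = -57436503*(-21916) = 1258778399748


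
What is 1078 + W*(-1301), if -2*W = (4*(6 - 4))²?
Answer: 42710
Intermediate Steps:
W = -32 (W = -16*(6 - 4)²/2 = -(4*2)²/2 = -½*8² = -½*64 = -32)
1078 + W*(-1301) = 1078 - 32*(-1301) = 1078 + 41632 = 42710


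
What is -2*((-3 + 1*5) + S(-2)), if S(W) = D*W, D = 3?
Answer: 8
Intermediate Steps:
S(W) = 3*W
-2*((-3 + 1*5) + S(-2)) = -2*((-3 + 1*5) + 3*(-2)) = -2*((-3 + 5) - 6) = -2*(2 - 6) = -2*(-4) = 8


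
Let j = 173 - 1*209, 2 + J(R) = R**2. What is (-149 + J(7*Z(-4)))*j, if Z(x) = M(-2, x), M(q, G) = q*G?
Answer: -107460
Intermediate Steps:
M(q, G) = G*q
Z(x) = -2*x (Z(x) = x*(-2) = -2*x)
J(R) = -2 + R**2
j = -36 (j = 173 - 209 = -36)
(-149 + J(7*Z(-4)))*j = (-149 + (-2 + (7*(-2*(-4)))**2))*(-36) = (-149 + (-2 + (7*8)**2))*(-36) = (-149 + (-2 + 56**2))*(-36) = (-149 + (-2 + 3136))*(-36) = (-149 + 3134)*(-36) = 2985*(-36) = -107460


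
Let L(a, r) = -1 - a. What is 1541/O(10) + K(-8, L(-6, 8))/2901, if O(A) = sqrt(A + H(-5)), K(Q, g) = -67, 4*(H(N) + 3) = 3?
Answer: -67/2901 + 3082*sqrt(31)/31 ≈ 553.52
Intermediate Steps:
H(N) = -9/4 (H(N) = -3 + (1/4)*3 = -3 + 3/4 = -9/4)
O(A) = sqrt(-9/4 + A) (O(A) = sqrt(A - 9/4) = sqrt(-9/4 + A))
1541/O(10) + K(-8, L(-6, 8))/2901 = 1541/((sqrt(-9 + 4*10)/2)) - 67/2901 = 1541/((sqrt(-9 + 40)/2)) - 67*1/2901 = 1541/((sqrt(31)/2)) - 67/2901 = 1541*(2*sqrt(31)/31) - 67/2901 = 3082*sqrt(31)/31 - 67/2901 = -67/2901 + 3082*sqrt(31)/31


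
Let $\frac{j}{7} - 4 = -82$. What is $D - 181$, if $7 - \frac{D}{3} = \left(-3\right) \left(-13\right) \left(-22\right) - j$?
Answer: $776$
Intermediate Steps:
$j = -546$ ($j = 28 + 7 \left(-82\right) = 28 - 574 = -546$)
$D = 957$ ($D = 21 - 3 \left(\left(-3\right) \left(-13\right) \left(-22\right) - -546\right) = 21 - 3 \left(39 \left(-22\right) + 546\right) = 21 - 3 \left(-858 + 546\right) = 21 - -936 = 21 + 936 = 957$)
$D - 181 = 957 - 181 = 776$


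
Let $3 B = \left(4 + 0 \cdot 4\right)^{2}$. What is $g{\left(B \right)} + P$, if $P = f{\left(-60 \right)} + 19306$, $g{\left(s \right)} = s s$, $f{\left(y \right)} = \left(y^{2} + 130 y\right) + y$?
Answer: $\frac{135670}{9} \approx 15074.0$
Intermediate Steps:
$B = \frac{16}{3}$ ($B = \frac{\left(4 + 0 \cdot 4\right)^{2}}{3} = \frac{\left(4 + 0\right)^{2}}{3} = \frac{4^{2}}{3} = \frac{1}{3} \cdot 16 = \frac{16}{3} \approx 5.3333$)
$f{\left(y \right)} = y^{2} + 131 y$
$g{\left(s \right)} = s^{2}$
$P = 15046$ ($P = - 60 \left(131 - 60\right) + 19306 = \left(-60\right) 71 + 19306 = -4260 + 19306 = 15046$)
$g{\left(B \right)} + P = \left(\frac{16}{3}\right)^{2} + 15046 = \frac{256}{9} + 15046 = \frac{135670}{9}$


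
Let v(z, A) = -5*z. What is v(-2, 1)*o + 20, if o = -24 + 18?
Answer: -40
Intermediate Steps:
o = -6
v(-2, 1)*o + 20 = -5*(-2)*(-6) + 20 = 10*(-6) + 20 = -60 + 20 = -40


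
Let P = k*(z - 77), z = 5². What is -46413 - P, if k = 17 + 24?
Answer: -44281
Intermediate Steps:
z = 25
k = 41
P = -2132 (P = 41*(25 - 77) = 41*(-52) = -2132)
-46413 - P = -46413 - 1*(-2132) = -46413 + 2132 = -44281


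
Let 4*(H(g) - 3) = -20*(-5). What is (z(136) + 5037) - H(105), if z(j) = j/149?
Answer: 746477/149 ≈ 5009.9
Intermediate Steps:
H(g) = 28 (H(g) = 3 + (-20*(-5))/4 = 3 + (¼)*100 = 3 + 25 = 28)
z(j) = j/149 (z(j) = j*(1/149) = j/149)
(z(136) + 5037) - H(105) = ((1/149)*136 + 5037) - 1*28 = (136/149 + 5037) - 28 = 750649/149 - 28 = 746477/149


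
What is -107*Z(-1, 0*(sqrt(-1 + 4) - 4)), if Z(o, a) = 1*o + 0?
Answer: 107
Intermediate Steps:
Z(o, a) = o (Z(o, a) = o + 0 = o)
-107*Z(-1, 0*(sqrt(-1 + 4) - 4)) = -107*(-1) = 107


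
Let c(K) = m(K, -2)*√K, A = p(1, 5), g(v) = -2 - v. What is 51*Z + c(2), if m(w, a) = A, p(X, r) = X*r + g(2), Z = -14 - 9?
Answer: -1173 + √2 ≈ -1171.6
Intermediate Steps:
Z = -23
p(X, r) = -4 + X*r (p(X, r) = X*r + (-2 - 1*2) = X*r + (-2 - 2) = X*r - 4 = -4 + X*r)
A = 1 (A = -4 + 1*5 = -4 + 5 = 1)
m(w, a) = 1
c(K) = √K (c(K) = 1*√K = √K)
51*Z + c(2) = 51*(-23) + √2 = -1173 + √2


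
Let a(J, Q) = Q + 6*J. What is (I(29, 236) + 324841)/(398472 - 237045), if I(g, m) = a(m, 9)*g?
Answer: 366166/161427 ≈ 2.2683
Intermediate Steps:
I(g, m) = g*(9 + 6*m) (I(g, m) = (9 + 6*m)*g = g*(9 + 6*m))
(I(29, 236) + 324841)/(398472 - 237045) = (3*29*(3 + 2*236) + 324841)/(398472 - 237045) = (3*29*(3 + 472) + 324841)/161427 = (3*29*475 + 324841)*(1/161427) = (41325 + 324841)*(1/161427) = 366166*(1/161427) = 366166/161427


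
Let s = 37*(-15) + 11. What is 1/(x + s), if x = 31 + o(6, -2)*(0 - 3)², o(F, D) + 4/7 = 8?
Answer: -7/3123 ≈ -0.0022414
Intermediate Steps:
o(F, D) = 52/7 (o(F, D) = -4/7 + 8 = 52/7)
s = -544 (s = -555 + 11 = -544)
x = 685/7 (x = 31 + 52*(0 - 3)²/7 = 31 + (52/7)*(-3)² = 31 + (52/7)*9 = 31 + 468/7 = 685/7 ≈ 97.857)
1/(x + s) = 1/(685/7 - 544) = 1/(-3123/7) = -7/3123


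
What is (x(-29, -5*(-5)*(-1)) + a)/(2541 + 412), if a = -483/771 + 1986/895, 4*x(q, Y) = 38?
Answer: 5102899/1358468590 ≈ 0.0037564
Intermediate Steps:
x(q, Y) = 19/2 (x(q, Y) = (1/4)*38 = 19/2)
a = 366307/230015 (a = -483*1/771 + 1986*(1/895) = -161/257 + 1986/895 = 366307/230015 ≈ 1.5925)
(x(-29, -5*(-5)*(-1)) + a)/(2541 + 412) = (19/2 + 366307/230015)/(2541 + 412) = (5102899/460030)/2953 = (5102899/460030)*(1/2953) = 5102899/1358468590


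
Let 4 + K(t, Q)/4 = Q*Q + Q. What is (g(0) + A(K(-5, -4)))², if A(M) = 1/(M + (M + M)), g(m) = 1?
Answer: 9409/9216 ≈ 1.0209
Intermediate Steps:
K(t, Q) = -16 + 4*Q + 4*Q² (K(t, Q) = -16 + 4*(Q*Q + Q) = -16 + 4*(Q² + Q) = -16 + 4*(Q + Q²) = -16 + (4*Q + 4*Q²) = -16 + 4*Q + 4*Q²)
A(M) = 1/(3*M) (A(M) = 1/(M + 2*M) = 1/(3*M))
(g(0) + A(K(-5, -4)))² = (1 + 1/(3*(-16 + 4*(-4) + 4*(-4)²)))² = (1 + 1/(3*(-16 - 16 + 4*16)))² = (1 + 1/(3*(-16 - 16 + 64)))² = (1 + (⅓)/32)² = (1 + (⅓)*(1/32))² = (1 + 1/96)² = (97/96)² = 9409/9216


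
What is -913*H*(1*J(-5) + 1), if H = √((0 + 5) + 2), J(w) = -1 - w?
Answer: -4565*√7 ≈ -12078.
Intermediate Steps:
H = √7 (H = √(5 + 2) = √7 ≈ 2.6458)
-913*H*(1*J(-5) + 1) = -913*√7*(1*(-1 - 1*(-5)) + 1) = -913*√7*(1*(-1 + 5) + 1) = -913*√7*(1*4 + 1) = -913*√7*(4 + 1) = -913*√7*5 = -4565*√7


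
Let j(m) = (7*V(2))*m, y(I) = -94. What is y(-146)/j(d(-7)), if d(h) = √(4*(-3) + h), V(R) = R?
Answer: 47*I*√19/133 ≈ 1.5404*I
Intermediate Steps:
d(h) = √(-12 + h)
j(m) = 14*m (j(m) = (7*2)*m = 14*m)
y(-146)/j(d(-7)) = -94*1/(14*√(-12 - 7)) = -94*(-I*√19/266) = -(-47)*I*√19/133 = 47*I*√19/133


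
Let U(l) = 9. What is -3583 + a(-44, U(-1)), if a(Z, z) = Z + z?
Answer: -3618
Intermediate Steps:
-3583 + a(-44, U(-1)) = -3583 + (-44 + 9) = -3583 - 35 = -3618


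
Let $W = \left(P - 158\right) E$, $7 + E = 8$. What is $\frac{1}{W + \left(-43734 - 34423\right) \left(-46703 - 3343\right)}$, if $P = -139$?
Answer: $\frac{1}{3911444925} \approx 2.5566 \cdot 10^{-10}$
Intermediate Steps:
$E = 1$ ($E = -7 + 8 = 1$)
$W = -297$ ($W = \left(-139 - 158\right) 1 = \left(-297\right) 1 = -297$)
$\frac{1}{W + \left(-43734 - 34423\right) \left(-46703 - 3343\right)} = \frac{1}{-297 + \left(-43734 - 34423\right) \left(-46703 - 3343\right)} = \frac{1}{-297 - -3911445222} = \frac{1}{-297 + 3911445222} = \frac{1}{3911444925}$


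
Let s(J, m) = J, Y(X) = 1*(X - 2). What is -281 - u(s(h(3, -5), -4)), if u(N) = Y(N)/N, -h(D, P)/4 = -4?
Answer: -2255/8 ≈ -281.88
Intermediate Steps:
Y(X) = -2 + X (Y(X) = 1*(-2 + X) = -2 + X)
h(D, P) = 16 (h(D, P) = -4*(-4) = 16)
u(N) = (-2 + N)/N
-281 - u(s(h(3, -5), -4)) = -281 - (-2 + 16)/16 = -281 - 14/16 = -281 - 1*7/8 = -281 - 7/8 = -2255/8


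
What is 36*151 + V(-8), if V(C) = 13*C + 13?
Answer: 5345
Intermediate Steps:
V(C) = 13 + 13*C
36*151 + V(-8) = 36*151 + (13 + 13*(-8)) = 5436 + (13 - 104) = 5436 - 91 = 5345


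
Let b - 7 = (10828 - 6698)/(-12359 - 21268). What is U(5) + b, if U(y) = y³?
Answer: 4434634/33627 ≈ 131.88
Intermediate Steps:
b = 231259/33627 (b = 7 + (10828 - 6698)/(-12359 - 21268) = 7 + 4130/(-33627) = 7 + 4130*(-1/33627) = 7 - 4130/33627 = 231259/33627 ≈ 6.8772)
U(5) + b = 5³ + 231259/33627 = 125 + 231259/33627 = 4434634/33627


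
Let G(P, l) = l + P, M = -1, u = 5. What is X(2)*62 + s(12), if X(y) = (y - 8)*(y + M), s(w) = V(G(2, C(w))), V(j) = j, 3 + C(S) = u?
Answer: -368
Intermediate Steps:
C(S) = 2 (C(S) = -3 + 5 = 2)
G(P, l) = P + l
s(w) = 4 (s(w) = 2 + 2 = 4)
X(y) = (-1 + y)*(-8 + y) (X(y) = (y - 8)*(y - 1) = (-8 + y)*(-1 + y) = (-1 + y)*(-8 + y))
X(2)*62 + s(12) = (8 + 2² - 9*2)*62 + 4 = (8 + 4 - 18)*62 + 4 = -6*62 + 4 = -372 + 4 = -368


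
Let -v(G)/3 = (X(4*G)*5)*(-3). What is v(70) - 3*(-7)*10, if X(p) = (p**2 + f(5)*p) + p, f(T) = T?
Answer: 3603810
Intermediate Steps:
X(p) = p**2 + 6*p (X(p) = (p**2 + 5*p) + p = p**2 + 6*p)
v(G) = 180*G*(6 + 4*G) (v(G) = -3*((4*G)*(6 + 4*G))*5*(-3) = -3*(4*G*(6 + 4*G))*5*(-3) = -3*20*G*(6 + 4*G)*(-3) = -(-180)*G*(6 + 4*G) = 180*G*(6 + 4*G))
v(70) - 3*(-7)*10 = 360*70*(3 + 2*70) - 3*(-7)*10 = 360*70*(3 + 140) - (-21)*10 = 360*70*143 - 1*(-210) = 3603600 + 210 = 3603810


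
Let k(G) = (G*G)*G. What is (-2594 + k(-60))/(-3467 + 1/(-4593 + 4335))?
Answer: 56397252/894487 ≈ 63.050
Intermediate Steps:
k(G) = G**3 (k(G) = G**2*G = G**3)
(-2594 + k(-60))/(-3467 + 1/(-4593 + 4335)) = (-2594 + (-60)**3)/(-3467 + 1/(-4593 + 4335)) = (-2594 - 216000)/(-3467 + 1/(-258)) = -218594/(-3467 - 1/258) = -218594/(-894487/258) = -218594*(-258/894487) = 56397252/894487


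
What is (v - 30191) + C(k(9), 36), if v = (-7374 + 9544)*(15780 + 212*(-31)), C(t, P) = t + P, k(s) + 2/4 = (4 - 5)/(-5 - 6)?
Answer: 438926501/22 ≈ 1.9951e+7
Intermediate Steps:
k(s) = -9/22 (k(s) = -½ + (4 - 5)/(-5 - 6) = -½ - 1/(-11) = -½ - 1*(-1/11) = -½ + 1/11 = -9/22)
C(t, P) = P + t
v = 19981360 (v = 2170*(15780 - 6572) = 2170*9208 = 19981360)
(v - 30191) + C(k(9), 36) = (19981360 - 30191) + (36 - 9/22) = 19951169 + 783/22 = 438926501/22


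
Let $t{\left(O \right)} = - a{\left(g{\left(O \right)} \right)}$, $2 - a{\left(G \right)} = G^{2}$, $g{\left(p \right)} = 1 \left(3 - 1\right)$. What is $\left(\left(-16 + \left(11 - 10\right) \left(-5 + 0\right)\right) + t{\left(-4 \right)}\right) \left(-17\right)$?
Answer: $323$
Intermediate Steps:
$g{\left(p \right)} = 2$ ($g{\left(p \right)} = 1 \cdot 2 = 2$)
$a{\left(G \right)} = 2 - G^{2}$
$t{\left(O \right)} = 2$ ($t{\left(O \right)} = - (2 - 2^{2}) = - (2 - 4) = \left(-1\right) \left(-2\right) = 2$)
$\left(\left(-16 + \left(11 - 10\right) \left(-5 + 0\right)\right) + t{\left(-4 \right)}\right) \left(-17\right) = \left(\left(-16 + \left(11 - 10\right) \left(-5 + 0\right)\right) + 2\right) \left(-17\right) = \left(\left(-16 + 1 \left(-5\right)\right) + 2\right) \left(-17\right) = \left(\left(-16 - 5\right) + 2\right) \left(-17\right) = \left(-21 + 2\right) \left(-17\right) = \left(-19\right) \left(-17\right) = 323$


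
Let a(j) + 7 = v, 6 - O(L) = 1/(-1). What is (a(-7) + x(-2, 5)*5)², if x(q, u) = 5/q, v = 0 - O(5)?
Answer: 2809/4 ≈ 702.25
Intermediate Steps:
O(L) = 7 (O(L) = 6 - 1/(-1) = 6 - 1*(-1) = 6 + 1 = 7)
v = -7 (v = 0 - 1*7 = 0 - 7 = -7)
a(j) = -14 (a(j) = -7 - 7 = -14)
(a(-7) + x(-2, 5)*5)² = (-14 + (5/(-2))*5)² = (-14 + (5*(-½))*5)² = (-14 - 5/2*5)² = (-14 - 25/2)² = (-53/2)² = 2809/4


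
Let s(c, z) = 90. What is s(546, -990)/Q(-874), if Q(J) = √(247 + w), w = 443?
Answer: 3*√690/23 ≈ 3.4262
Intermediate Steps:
Q(J) = √690 (Q(J) = √(247 + 443) = √690)
s(546, -990)/Q(-874) = 90/(√690) = 90*(√690/690) = 3*√690/23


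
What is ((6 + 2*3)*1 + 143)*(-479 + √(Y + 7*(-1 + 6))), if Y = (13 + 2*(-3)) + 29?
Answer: -74245 + 155*√71 ≈ -72939.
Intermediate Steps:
Y = 36 (Y = (13 - 6) + 29 = 7 + 29 = 36)
((6 + 2*3)*1 + 143)*(-479 + √(Y + 7*(-1 + 6))) = ((6 + 2*3)*1 + 143)*(-479 + √(36 + 7*(-1 + 6))) = ((6 + 6)*1 + 143)*(-479 + √(36 + 7*5)) = (12*1 + 143)*(-479 + √(36 + 35)) = (12 + 143)*(-479 + √71) = 155*(-479 + √71) = -74245 + 155*√71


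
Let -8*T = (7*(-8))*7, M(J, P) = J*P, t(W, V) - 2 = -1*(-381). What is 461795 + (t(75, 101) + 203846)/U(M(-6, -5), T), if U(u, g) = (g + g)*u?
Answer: 1357881529/2940 ≈ 4.6186e+5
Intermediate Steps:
t(W, V) = 383 (t(W, V) = 2 - 1*(-381) = 2 + 381 = 383)
T = 49 (T = -7*(-8)*7/8 = -(-7)*7 = -⅛*(-392) = 49)
U(u, g) = 2*g*u (U(u, g) = (2*g)*u = 2*g*u)
461795 + (t(75, 101) + 203846)/U(M(-6, -5), T) = 461795 + (383 + 203846)/((2*49*(-6*(-5)))) = 461795 + 204229/((2*49*30)) = 461795 + 204229/2940 = 1357881529/2940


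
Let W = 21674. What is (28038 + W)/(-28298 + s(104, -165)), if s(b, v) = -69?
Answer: -49712/28367 ≈ -1.7525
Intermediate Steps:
(28038 + W)/(-28298 + s(104, -165)) = (28038 + 21674)/(-28298 - 69) = 49712/(-28367) = 49712*(-1/28367) = -49712/28367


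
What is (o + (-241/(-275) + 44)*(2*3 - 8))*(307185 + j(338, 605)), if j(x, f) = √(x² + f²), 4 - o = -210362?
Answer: 3552653996016/55 + 57825968*√480269/275 ≈ 6.4739e+10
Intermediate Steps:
o = 210366 (o = 4 - 1*(-210362) = 4 + 210362 = 210366)
j(x, f) = √(f² + x²)
(o + (-241/(-275) + 44)*(2*3 - 8))*(307185 + j(338, 605)) = (210366 + (-241/(-275) + 44)*(2*3 - 8))*(307185 + √(605² + 338²)) = (210366 + (-241*(-1/275) + 44)*(6 - 8))*(307185 + √(366025 + 114244)) = (210366 + (241/275 + 44)*(-2))*(307185 + √480269) = (210366 + (12341/275)*(-2))*(307185 + √480269) = (210366 - 24682/275)*(307185 + √480269) = 57825968*(307185 + √480269)/275 = 3552653996016/55 + 57825968*√480269/275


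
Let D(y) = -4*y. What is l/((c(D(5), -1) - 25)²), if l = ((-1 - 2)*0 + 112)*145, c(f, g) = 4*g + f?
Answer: 2320/343 ≈ 6.7638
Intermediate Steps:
c(f, g) = f + 4*g
l = 16240 (l = (-3*0 + 112)*145 = (0 + 112)*145 = 112*145 = 16240)
l/((c(D(5), -1) - 25)²) = 16240/(((-4*5 + 4*(-1)) - 25)²) = 16240/(((-20 - 4) - 25)²) = 16240/((-24 - 25)²) = 16240/((-49)²) = 16240/2401 = 16240*(1/2401) = 2320/343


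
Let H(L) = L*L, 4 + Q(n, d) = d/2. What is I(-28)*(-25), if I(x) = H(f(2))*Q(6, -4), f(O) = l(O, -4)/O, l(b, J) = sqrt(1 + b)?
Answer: 225/2 ≈ 112.50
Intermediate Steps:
Q(n, d) = -4 + d/2
f(O) = sqrt(1 + O)/O
H(L) = L**2
I(x) = -9/2 (I(x) = (sqrt(1 + 2)/2)**2*(-4 + (1/2)*(-4)) = (sqrt(3)/2)**2*(-4 - 2) = (3/4)*(-6) = -9/2)
I(-28)*(-25) = -9/2*(-25) = 225/2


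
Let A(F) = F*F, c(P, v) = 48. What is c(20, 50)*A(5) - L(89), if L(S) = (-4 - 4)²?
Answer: 1136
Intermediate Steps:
A(F) = F²
L(S) = 64 (L(S) = (-8)² = 64)
c(20, 50)*A(5) - L(89) = 48*5² - 1*64 = 48*25 - 64 = 1200 - 64 = 1136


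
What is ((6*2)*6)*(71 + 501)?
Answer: 41184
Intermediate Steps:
((6*2)*6)*(71 + 501) = (12*6)*572 = 72*572 = 41184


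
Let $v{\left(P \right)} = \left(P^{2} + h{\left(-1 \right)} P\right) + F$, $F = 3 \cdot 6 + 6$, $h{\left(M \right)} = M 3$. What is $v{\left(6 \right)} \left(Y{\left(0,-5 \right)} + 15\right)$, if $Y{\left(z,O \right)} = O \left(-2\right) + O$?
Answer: $840$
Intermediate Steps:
$h{\left(M \right)} = 3 M$
$F = 24$ ($F = 18 + 6 = 24$)
$Y{\left(z,O \right)} = - O$ ($Y{\left(z,O \right)} = - 2 O + O = - O$)
$v{\left(P \right)} = 24 + P^{2} - 3 P$ ($v{\left(P \right)} = \left(P^{2} + 3 \left(-1\right) P\right) + 24 = \left(P^{2} - 3 P\right) + 24 = 24 + P^{2} - 3 P$)
$v{\left(6 \right)} \left(Y{\left(0,-5 \right)} + 15\right) = \left(24 + 6^{2} - 18\right) \left(\left(-1\right) \left(-5\right) + 15\right) = \left(24 + 36 - 18\right) \left(5 + 15\right) = 42 \cdot 20 = 840$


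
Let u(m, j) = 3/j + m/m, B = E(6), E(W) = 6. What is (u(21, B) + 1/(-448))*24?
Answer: 2013/56 ≈ 35.946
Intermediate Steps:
B = 6
u(m, j) = 1 + 3/j (u(m, j) = 3/j + 1 = 1 + 3/j)
(u(21, B) + 1/(-448))*24 = ((3 + 6)/6 + 1/(-448))*24 = ((⅙)*9 - 1/448)*24 = (3/2 - 1/448)*24 = (671/448)*24 = 2013/56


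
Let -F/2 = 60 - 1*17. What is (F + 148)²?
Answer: 3844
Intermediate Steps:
F = -86 (F = -2*(60 - 1*17) = -2*(60 - 17) = -2*43 = -86)
(F + 148)² = (-86 + 148)² = 62² = 3844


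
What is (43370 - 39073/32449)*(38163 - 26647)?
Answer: 16206168040412/32449 ≈ 4.9944e+8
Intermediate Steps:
(43370 - 39073/32449)*(38163 - 26647) = (43370 - 39073*1/32449)*11516 = (43370 - 39073/32449)*11516 = (1407274057/32449)*11516 = 16206168040412/32449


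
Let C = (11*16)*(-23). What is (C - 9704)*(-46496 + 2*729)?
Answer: 619362576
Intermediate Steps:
C = -4048 (C = 176*(-23) = -4048)
(C - 9704)*(-46496 + 2*729) = (-4048 - 9704)*(-46496 + 2*729) = -13752*(-46496 + 1458) = -13752*(-45038) = 619362576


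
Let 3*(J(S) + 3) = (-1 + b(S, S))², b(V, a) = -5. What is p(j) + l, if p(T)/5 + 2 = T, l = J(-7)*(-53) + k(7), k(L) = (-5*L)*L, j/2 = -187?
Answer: -2602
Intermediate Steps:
J(S) = 9 (J(S) = -3 + (-1 - 5)²/3 = -3 + (⅓)*(-6)² = -3 + (⅓)*36 = -3 + 12 = 9)
j = -374 (j = 2*(-187) = -374)
k(L) = -5*L²
l = -722 (l = 9*(-53) - 5*7² = -477 - 5*49 = -477 - 245 = -722)
p(T) = -10 + 5*T
p(j) + l = (-10 + 5*(-374)) - 722 = (-10 - 1870) - 722 = -1880 - 722 = -2602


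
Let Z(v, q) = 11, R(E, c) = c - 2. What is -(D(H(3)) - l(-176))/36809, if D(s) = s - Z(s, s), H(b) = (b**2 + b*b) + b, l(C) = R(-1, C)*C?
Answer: 31318/36809 ≈ 0.85082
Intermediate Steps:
R(E, c) = -2 + c
l(C) = C*(-2 + C) (l(C) = (-2 + C)*C = C*(-2 + C))
H(b) = b + 2*b**2 (H(b) = (b**2 + b**2) + b = 2*b**2 + b = b + 2*b**2)
D(s) = -11 + s (D(s) = s - 1*11 = s - 11 = -11 + s)
-(D(H(3)) - l(-176))/36809 = -((-11 + 3*(1 + 2*3)) - (-176)*(-2 - 176))/36809 = -((-11 + 3*(1 + 6)) - (-176)*(-178))*(1/36809) = -((-11 + 3*7) - 1*31328)*(1/36809) = -((-11 + 21) - 31328)*(1/36809) = -(10 - 31328)*(1/36809) = -1*(-31318)*(1/36809) = 31318*(1/36809) = 31318/36809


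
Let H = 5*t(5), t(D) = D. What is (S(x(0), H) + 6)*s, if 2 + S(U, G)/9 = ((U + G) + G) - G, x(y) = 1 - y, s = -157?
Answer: -34854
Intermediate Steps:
H = 25 (H = 5*5 = 25)
S(U, G) = -18 + 9*G + 9*U (S(U, G) = -18 + 9*(((U + G) + G) - G) = -18 + 9*(((G + U) + G) - G) = -18 + 9*((U + 2*G) - G) = -18 + 9*(G + U) = -18 + (9*G + 9*U) = -18 + 9*G + 9*U)
(S(x(0), H) + 6)*s = ((-18 + 9*25 + 9*(1 - 1*0)) + 6)*(-157) = ((-18 + 225 + 9*(1 + 0)) + 6)*(-157) = ((-18 + 225 + 9*1) + 6)*(-157) = ((-18 + 225 + 9) + 6)*(-157) = (216 + 6)*(-157) = 222*(-157) = -34854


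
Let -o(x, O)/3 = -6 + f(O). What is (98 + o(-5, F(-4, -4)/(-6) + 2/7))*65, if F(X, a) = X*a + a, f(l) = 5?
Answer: 6565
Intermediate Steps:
F(X, a) = a + X*a
o(x, O) = 3 (o(x, O) = -3*(-6 + 5) = -3*(-1) = 3)
(98 + o(-5, F(-4, -4)/(-6) + 2/7))*65 = (98 + 3)*65 = 101*65 = 6565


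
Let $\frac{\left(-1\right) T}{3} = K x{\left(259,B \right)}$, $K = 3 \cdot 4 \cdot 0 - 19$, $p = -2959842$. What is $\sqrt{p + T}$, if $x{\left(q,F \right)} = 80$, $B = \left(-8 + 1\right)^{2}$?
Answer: $i \sqrt{2955282} \approx 1719.1 i$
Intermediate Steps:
$B = 49$ ($B = \left(-7\right)^{2} = 49$)
$K = -19$ ($K = 12 \cdot 0 - 19 = 0 - 19 = -19$)
$T = 4560$ ($T = - 3 \left(\left(-19\right) 80\right) = \left(-3\right) \left(-1520\right) = 4560$)
$\sqrt{p + T} = \sqrt{-2959842 + 4560} = \sqrt{-2955282} = i \sqrt{2955282}$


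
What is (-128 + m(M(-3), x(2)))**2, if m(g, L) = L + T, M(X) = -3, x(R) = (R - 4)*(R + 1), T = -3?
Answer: 18769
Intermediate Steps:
x(R) = (1 + R)*(-4 + R) (x(R) = (-4 + R)*(1 + R) = (1 + R)*(-4 + R))
m(g, L) = -3 + L (m(g, L) = L - 3 = -3 + L)
(-128 + m(M(-3), x(2)))**2 = (-128 + (-3 + (-4 + 2**2 - 3*2)))**2 = (-128 + (-3 + (-4 + 4 - 6)))**2 = (-128 + (-3 - 6))**2 = (-128 - 9)**2 = (-137)**2 = 18769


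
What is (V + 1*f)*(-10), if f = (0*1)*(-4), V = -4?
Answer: 40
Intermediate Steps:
f = 0 (f = 0*(-4) = 0)
(V + 1*f)*(-10) = (-4 + 1*0)*(-10) = (-4 + 0)*(-10) = -4*(-10) = 40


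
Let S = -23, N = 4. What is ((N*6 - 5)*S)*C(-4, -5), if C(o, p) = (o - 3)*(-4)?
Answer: -12236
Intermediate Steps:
C(o, p) = 12 - 4*o (C(o, p) = (-3 + o)*(-4) = 12 - 4*o)
((N*6 - 5)*S)*C(-4, -5) = ((4*6 - 5)*(-23))*(12 - 4*(-4)) = ((24 - 5)*(-23))*(12 + 16) = (19*(-23))*28 = -437*28 = -12236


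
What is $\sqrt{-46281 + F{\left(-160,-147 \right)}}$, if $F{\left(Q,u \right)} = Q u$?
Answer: $9 i \sqrt{281} \approx 150.87 i$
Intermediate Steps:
$\sqrt{-46281 + F{\left(-160,-147 \right)}} = \sqrt{-46281 - -23520} = \sqrt{-46281 + 23520} = \sqrt{-22761} = 9 i \sqrt{281}$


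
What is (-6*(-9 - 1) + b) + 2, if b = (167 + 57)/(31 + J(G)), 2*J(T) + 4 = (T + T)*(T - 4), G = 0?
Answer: 2022/29 ≈ 69.724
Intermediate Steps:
J(T) = -2 + T*(-4 + T) (J(T) = -2 + ((T + T)*(T - 4))/2 = -2 + ((2*T)*(-4 + T))/2 = -2 + (2*T*(-4 + T))/2 = -2 + T*(-4 + T))
b = 224/29 (b = (167 + 57)/(31 + (-2 + 0² - 4*0)) = 224/(31 + (-2 + 0 + 0)) = 224/(31 - 2) = 224/29 ≈ 7.7241)
(-6*(-9 - 1) + b) + 2 = (-6*(-9 - 1) + 224/29) + 2 = (-6*(-10) + 224/29) + 2 = (60 + 224/29) + 2 = 1964/29 + 2 = 2022/29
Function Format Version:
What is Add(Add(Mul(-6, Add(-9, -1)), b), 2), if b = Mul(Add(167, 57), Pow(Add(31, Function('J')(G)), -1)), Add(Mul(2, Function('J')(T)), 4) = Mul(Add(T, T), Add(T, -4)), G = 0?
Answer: Rational(2022, 29) ≈ 69.724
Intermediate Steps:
Function('J')(T) = Add(-2, Mul(T, Add(-4, T))) (Function('J')(T) = Add(-2, Mul(Rational(1, 2), Mul(Add(T, T), Add(T, -4)))) = Add(-2, Mul(Rational(1, 2), Mul(Mul(2, T), Add(-4, T)))) = Add(-2, Mul(Rational(1, 2), Mul(2, T, Add(-4, T)))) = Add(-2, Mul(T, Add(-4, T))))
b = Rational(224, 29) (b = Mul(Add(167, 57), Pow(Add(31, Add(-2, Pow(0, 2), Mul(-4, 0))), -1)) = Mul(224, Pow(Add(31, Add(-2, 0, 0)), -1)) = Mul(224, Pow(Add(31, -2), -1)) = Mul(224, Pow(29, -1)) = Mul(224, Rational(1, 29)) = Rational(224, 29) ≈ 7.7241)
Add(Add(Mul(-6, Add(-9, -1)), b), 2) = Add(Add(Mul(-6, Add(-9, -1)), Rational(224, 29)), 2) = Add(Add(Mul(-6, -10), Rational(224, 29)), 2) = Add(Add(60, Rational(224, 29)), 2) = Add(Rational(1964, 29), 2) = Rational(2022, 29)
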